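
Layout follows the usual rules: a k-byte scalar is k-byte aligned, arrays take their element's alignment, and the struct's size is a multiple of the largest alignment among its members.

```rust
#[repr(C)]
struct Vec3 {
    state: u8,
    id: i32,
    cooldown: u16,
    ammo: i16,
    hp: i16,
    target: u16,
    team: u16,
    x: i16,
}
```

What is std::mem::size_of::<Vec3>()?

20

@0: state [1B, align 1] → 1
+3 pad (align 4)
@4: id [4B, align 4] → 8
@8: cooldown [2B, align 2] → 10
@10: ammo [2B, align 2] → 12
@12: hp [2B, align 2] → 14
@14: target [2B, align 2] → 16
@16: team [2B, align 2] → 18
@18: x [2B, align 2] → 20
size 20, align 4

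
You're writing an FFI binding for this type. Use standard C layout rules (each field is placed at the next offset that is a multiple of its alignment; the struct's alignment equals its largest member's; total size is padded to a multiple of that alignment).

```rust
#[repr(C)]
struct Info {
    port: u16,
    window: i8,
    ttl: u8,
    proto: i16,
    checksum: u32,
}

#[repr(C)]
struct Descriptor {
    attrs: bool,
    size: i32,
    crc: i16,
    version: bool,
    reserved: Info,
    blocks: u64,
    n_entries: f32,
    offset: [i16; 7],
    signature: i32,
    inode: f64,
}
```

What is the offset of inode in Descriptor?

56

Info: 0..2  port  (2B, 2-aligned); 2..3  window  (1B, 1-aligned); 3..4  ttl  (1B, 1-aligned); 4..6  proto  (2B, 2-aligned); 6..8  -- padding (2B); 8..12  checksum  (4B, 4-aligned); sizeof = 12, alignof = 4
0..1  attrs  (1B, 1-aligned)
1..4  -- padding (3B)
4..8  size  (4B, 4-aligned)
8..10  crc  (2B, 2-aligned)
10..11  version  (1B, 1-aligned)
11..12  -- padding (1B)
12..24  reserved  (12B, 4-aligned)
24..32  blocks  (8B, 8-aligned)
32..36  n_entries  (4B, 4-aligned)
36..50  offset  (14B, 2-aligned)
50..52  -- padding (2B)
52..56  signature  (4B, 4-aligned)
56..64  inode  (8B, 8-aligned)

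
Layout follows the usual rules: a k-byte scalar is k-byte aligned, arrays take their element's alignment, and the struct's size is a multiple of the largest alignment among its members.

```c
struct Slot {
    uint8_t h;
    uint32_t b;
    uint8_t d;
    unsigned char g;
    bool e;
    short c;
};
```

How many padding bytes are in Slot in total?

h at 0 (size 1, align 1) → ends 1
pad 3 to align 4 for b
b at 4 (size 4, align 4) → ends 8
d at 8 (size 1, align 1) → ends 9
g at 9 (size 1, align 1) → ends 10
e at 10 (size 1, align 1) → ends 11
pad 1 to align 2 for c
c at 12 (size 2, align 2) → ends 14
tail pad 2 to reach multiple of 4
total 16 bytes, alignment 4
data bytes 10, size 16 → padding 6

6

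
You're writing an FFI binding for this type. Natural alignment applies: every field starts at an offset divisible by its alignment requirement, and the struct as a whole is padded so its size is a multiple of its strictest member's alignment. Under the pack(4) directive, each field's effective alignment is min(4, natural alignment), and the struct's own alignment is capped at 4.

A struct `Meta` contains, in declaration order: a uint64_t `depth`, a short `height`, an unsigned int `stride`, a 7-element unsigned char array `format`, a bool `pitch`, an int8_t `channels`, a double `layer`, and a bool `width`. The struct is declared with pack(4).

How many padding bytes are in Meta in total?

@0: depth [8B, align 4] → 8
@8: height [2B, align 2] → 10
+2 pad (align 4)
@12: stride [4B, align 4] → 16
@16: format [7B, align 1] → 23
@23: pitch [1B, align 1] → 24
@24: channels [1B, align 1] → 25
+3 pad (align 4)
@28: layer [8B, align 4] → 36
@36: width [1B, align 1] → 37
+3 tail pad (align 4)
size 40, align 4
data bytes 32, size 40 → padding 8

8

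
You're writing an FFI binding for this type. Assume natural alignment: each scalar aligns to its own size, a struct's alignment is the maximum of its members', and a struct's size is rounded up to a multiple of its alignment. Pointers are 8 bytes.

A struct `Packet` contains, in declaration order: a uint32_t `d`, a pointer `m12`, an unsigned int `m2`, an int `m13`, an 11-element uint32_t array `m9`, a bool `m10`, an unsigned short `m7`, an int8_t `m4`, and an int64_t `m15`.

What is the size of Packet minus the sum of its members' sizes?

0..4  d  (4B, 4-aligned)
4..8  -- padding (4B)
8..16  m12  (8B, 8-aligned)
16..20  m2  (4B, 4-aligned)
20..24  m13  (4B, 4-aligned)
24..68  m9  (44B, 4-aligned)
68..69  m10  (1B, 1-aligned)
69..70  -- padding (1B)
70..72  m7  (2B, 2-aligned)
72..73  m4  (1B, 1-aligned)
73..80  -- padding (7B)
80..88  m15  (8B, 8-aligned)
sizeof = 88, alignof = 8
data bytes 76, size 88 → padding 12

12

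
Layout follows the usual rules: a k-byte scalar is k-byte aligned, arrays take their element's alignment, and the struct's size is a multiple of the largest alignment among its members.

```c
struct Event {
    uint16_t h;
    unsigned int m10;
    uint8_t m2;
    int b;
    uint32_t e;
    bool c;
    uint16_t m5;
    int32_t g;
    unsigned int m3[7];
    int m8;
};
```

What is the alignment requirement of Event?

member alignments: h=2, m10=4, m2=1, b=4, e=4, c=1, m5=2, g=4, m3=4, m8=4
max = 4

4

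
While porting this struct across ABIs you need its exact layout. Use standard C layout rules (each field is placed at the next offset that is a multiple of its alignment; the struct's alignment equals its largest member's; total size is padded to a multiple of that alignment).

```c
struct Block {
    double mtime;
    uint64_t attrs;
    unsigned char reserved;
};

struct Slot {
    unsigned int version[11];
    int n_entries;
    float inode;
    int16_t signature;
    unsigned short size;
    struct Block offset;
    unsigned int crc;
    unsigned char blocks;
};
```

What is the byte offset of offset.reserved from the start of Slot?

Block: @0: mtime [8B, align 8] → 8; @8: attrs [8B, align 8] → 16; @16: reserved [1B, align 1] → 17; +7 tail pad (align 8); size 24, align 8
@0: version [44B, align 4] → 44
@44: n_entries [4B, align 4] → 48
@48: inode [4B, align 4] → 52
@52: signature [2B, align 2] → 54
@54: size [2B, align 2] → 56
@56: offset [24B, align 8] → 80
within Block: reserved at 16
56 + 16 = 72

72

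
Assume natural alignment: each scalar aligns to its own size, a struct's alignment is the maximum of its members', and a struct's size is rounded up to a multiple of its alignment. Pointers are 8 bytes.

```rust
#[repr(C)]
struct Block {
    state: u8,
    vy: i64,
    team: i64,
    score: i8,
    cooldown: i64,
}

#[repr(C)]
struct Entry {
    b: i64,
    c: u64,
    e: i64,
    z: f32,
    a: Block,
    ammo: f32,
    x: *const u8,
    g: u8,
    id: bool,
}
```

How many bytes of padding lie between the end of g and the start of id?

Block: 0..1  state  (1B, 1-aligned); 1..8  -- padding (7B); 8..16  vy  (8B, 8-aligned); 16..24  team  (8B, 8-aligned); 24..25  score  (1B, 1-aligned); 25..32  -- padding (7B); 32..40  cooldown  (8B, 8-aligned); sizeof = 40, alignof = 8
0..8  b  (8B, 8-aligned)
8..16  c  (8B, 8-aligned)
16..24  e  (8B, 8-aligned)
24..28  z  (4B, 4-aligned)
28..32  -- padding (4B)
32..72  a  (40B, 8-aligned)
72..76  ammo  (4B, 4-aligned)
76..80  -- padding (4B)
80..88  x  (8B, 8-aligned)
88..89  g  (1B, 1-aligned)
89..90  id  (1B, 1-aligned)

0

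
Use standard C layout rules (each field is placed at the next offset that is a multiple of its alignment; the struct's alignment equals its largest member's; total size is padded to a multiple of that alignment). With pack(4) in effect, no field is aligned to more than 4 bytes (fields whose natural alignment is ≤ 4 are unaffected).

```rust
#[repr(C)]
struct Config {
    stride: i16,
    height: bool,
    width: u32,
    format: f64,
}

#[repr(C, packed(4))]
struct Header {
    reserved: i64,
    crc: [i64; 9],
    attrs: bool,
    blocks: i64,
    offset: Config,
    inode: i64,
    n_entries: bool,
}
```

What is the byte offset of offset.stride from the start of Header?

92

Config: 0..2  stride  (2B, 2-aligned); 2..3  height  (1B, 1-aligned); 3..4  -- padding (1B); 4..8  width  (4B, 4-aligned); 8..16  format  (8B, 8-aligned); sizeof = 16, alignof = 8
0..8  reserved  (8B, 4-aligned)
8..80  crc  (72B, 4-aligned)
80..81  attrs  (1B, 1-aligned)
81..84  -- padding (3B)
84..92  blocks  (8B, 4-aligned)
92..108  offset  (16B, 4-aligned)
within Config: stride at 0
92 + 0 = 92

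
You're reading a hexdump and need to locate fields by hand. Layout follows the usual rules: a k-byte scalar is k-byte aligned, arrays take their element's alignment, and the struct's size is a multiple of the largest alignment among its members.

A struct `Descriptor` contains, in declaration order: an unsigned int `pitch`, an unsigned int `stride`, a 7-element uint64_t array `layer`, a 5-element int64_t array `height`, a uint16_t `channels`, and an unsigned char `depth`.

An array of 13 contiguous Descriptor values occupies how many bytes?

@0: pitch [4B, align 4] → 4
@4: stride [4B, align 4] → 8
@8: layer [56B, align 8] → 64
@64: height [40B, align 8] → 104
@104: channels [2B, align 2] → 106
@106: depth [1B, align 1] → 107
+5 tail pad (align 8)
size 112, align 8
array of 13: 13 × 112 = 1456

1456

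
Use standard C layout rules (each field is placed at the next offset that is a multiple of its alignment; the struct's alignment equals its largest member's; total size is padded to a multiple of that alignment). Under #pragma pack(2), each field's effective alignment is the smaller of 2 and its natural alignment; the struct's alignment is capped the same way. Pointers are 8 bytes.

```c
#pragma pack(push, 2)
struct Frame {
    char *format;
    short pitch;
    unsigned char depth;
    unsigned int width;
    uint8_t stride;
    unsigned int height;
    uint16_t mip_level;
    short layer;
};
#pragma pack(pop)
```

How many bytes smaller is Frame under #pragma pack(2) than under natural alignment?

6

natural layout:
  format at 0 (size 8, align 8) → ends 8
  pitch at 8 (size 2, align 2) → ends 10
  depth at 10 (size 1, align 1) → ends 11
  pad 1 to align 4 for width
  width at 12 (size 4, align 4) → ends 16
  stride at 16 (size 1, align 1) → ends 17
  pad 3 to align 4 for height
  height at 20 (size 4, align 4) → ends 24
  mip_level at 24 (size 2, align 2) → ends 26
  layer at 26 (size 2, align 2) → ends 28
  tail pad 4 to reach multiple of 8
  total 32 bytes, alignment 8
packed(2) layout:
  format at 0 (size 8, align 2) → ends 8
  pitch at 8 (size 2, align 2) → ends 10
  depth at 10 (size 1, align 1) → ends 11
  pad 1 to align 2 for width
  width at 12 (size 4, align 2) → ends 16
  stride at 16 (size 1, align 1) → ends 17
  pad 1 to align 2 for height
  height at 18 (size 4, align 2) → ends 22
  mip_level at 22 (size 2, align 2) → ends 24
  layer at 24 (size 2, align 2) → ends 26
  total 26 bytes, alignment 2
32 − 26 = 6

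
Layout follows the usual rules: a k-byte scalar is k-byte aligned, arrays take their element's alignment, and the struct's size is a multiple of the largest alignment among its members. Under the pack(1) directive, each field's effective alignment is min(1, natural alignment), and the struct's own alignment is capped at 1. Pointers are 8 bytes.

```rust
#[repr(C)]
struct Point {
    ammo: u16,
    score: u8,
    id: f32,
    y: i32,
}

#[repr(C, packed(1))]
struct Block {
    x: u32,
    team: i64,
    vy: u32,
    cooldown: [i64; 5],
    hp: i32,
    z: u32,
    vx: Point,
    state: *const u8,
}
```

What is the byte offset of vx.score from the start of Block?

Point: @0: ammo [2B, align 2] → 2; @2: score [1B, align 1] → 3; +1 pad (align 4); @4: id [4B, align 4] → 8; @8: y [4B, align 4] → 12; size 12, align 4
@0: x [4B, align 1] → 4
@4: team [8B, align 1] → 12
@12: vy [4B, align 1] → 16
@16: cooldown [40B, align 1] → 56
@56: hp [4B, align 1] → 60
@60: z [4B, align 1] → 64
@64: vx [12B, align 1] → 76
within Point: score at 2
64 + 2 = 66

66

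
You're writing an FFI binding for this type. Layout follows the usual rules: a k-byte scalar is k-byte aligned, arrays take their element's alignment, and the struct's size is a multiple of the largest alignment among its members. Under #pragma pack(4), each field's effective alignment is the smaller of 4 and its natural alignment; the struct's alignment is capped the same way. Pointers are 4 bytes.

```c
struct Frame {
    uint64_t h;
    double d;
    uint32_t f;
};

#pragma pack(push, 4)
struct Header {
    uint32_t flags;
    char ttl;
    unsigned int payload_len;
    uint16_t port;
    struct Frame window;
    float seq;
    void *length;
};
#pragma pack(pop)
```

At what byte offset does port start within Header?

Frame: @0: h [8B, align 8] → 8; @8: d [8B, align 8] → 16; @16: f [4B, align 4] → 20; +4 tail pad (align 8); size 24, align 8
@0: flags [4B, align 4] → 4
@4: ttl [1B, align 1] → 5
+3 pad (align 4)
@8: payload_len [4B, align 4] → 12
@12: port [2B, align 2] → 14

12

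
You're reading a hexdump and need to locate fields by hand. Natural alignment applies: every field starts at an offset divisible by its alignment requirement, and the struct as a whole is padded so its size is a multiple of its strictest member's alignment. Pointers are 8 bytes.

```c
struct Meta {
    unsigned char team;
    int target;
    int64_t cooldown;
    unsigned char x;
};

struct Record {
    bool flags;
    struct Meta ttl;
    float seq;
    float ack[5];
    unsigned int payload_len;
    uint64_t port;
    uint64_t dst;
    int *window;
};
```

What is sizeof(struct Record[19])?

Meta: 0..1  team  (1B, 1-aligned); 1..4  -- padding (3B); 4..8  target  (4B, 4-aligned); 8..16  cooldown  (8B, 8-aligned); 16..17  x  (1B, 1-aligned); 17..24  -- tail padding (7B); sizeof = 24, alignof = 8
0..1  flags  (1B, 1-aligned)
1..8  -- padding (7B)
8..32  ttl  (24B, 8-aligned)
32..36  seq  (4B, 4-aligned)
36..56  ack  (20B, 4-aligned)
56..60  payload_len  (4B, 4-aligned)
60..64  -- padding (4B)
64..72  port  (8B, 8-aligned)
72..80  dst  (8B, 8-aligned)
80..88  window  (8B, 8-aligned)
sizeof = 88, alignof = 8
array of 19: 19 × 88 = 1672

1672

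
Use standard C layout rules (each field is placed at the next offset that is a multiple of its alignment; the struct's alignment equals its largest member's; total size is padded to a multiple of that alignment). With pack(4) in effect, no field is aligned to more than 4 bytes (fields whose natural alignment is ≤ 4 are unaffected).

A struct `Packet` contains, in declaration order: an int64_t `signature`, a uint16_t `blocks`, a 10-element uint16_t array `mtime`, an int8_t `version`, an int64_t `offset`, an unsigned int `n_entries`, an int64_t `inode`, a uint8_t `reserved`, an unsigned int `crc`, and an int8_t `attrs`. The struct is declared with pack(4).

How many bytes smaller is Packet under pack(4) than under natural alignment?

8

natural layout:
  signature at 0 (size 8, align 8) → ends 8
  blocks at 8 (size 2, align 2) → ends 10
  mtime at 10 (size 20, align 2) → ends 30
  version at 30 (size 1, align 1) → ends 31
  pad 1 to align 8 for offset
  offset at 32 (size 8, align 8) → ends 40
  n_entries at 40 (size 4, align 4) → ends 44
  pad 4 to align 8 for inode
  inode at 48 (size 8, align 8) → ends 56
  reserved at 56 (size 1, align 1) → ends 57
  pad 3 to align 4 for crc
  crc at 60 (size 4, align 4) → ends 64
  attrs at 64 (size 1, align 1) → ends 65
  tail pad 7 to reach multiple of 8
  total 72 bytes, alignment 8
packed(4) layout:
  signature at 0 (size 8, align 4) → ends 8
  blocks at 8 (size 2, align 2) → ends 10
  mtime at 10 (size 20, align 2) → ends 30
  version at 30 (size 1, align 1) → ends 31
  pad 1 to align 4 for offset
  offset at 32 (size 8, align 4) → ends 40
  n_entries at 40 (size 4, align 4) → ends 44
  inode at 44 (size 8, align 4) → ends 52
  reserved at 52 (size 1, align 1) → ends 53
  pad 3 to align 4 for crc
  crc at 56 (size 4, align 4) → ends 60
  attrs at 60 (size 1, align 1) → ends 61
  tail pad 3 to reach multiple of 4
  total 64 bytes, alignment 4
72 − 64 = 8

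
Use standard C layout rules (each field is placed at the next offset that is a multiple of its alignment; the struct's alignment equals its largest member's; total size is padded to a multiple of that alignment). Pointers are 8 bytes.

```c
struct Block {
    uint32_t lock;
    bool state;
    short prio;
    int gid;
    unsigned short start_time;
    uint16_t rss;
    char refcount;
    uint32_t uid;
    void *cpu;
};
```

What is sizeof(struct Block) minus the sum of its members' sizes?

@0: lock [4B, align 4] → 4
@4: state [1B, align 1] → 5
+1 pad (align 2)
@6: prio [2B, align 2] → 8
@8: gid [4B, align 4] → 12
@12: start_time [2B, align 2] → 14
@14: rss [2B, align 2] → 16
@16: refcount [1B, align 1] → 17
+3 pad (align 4)
@20: uid [4B, align 4] → 24
@24: cpu [8B, align 8] → 32
size 32, align 8
data bytes 28, size 32 → padding 4

4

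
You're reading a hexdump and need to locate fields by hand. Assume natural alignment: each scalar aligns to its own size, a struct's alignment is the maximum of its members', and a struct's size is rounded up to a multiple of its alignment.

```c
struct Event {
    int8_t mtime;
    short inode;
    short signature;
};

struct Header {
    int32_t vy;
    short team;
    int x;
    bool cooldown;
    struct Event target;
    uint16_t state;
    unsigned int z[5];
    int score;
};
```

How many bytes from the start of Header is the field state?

Event: @0: mtime [1B, align 1] → 1; +1 pad (align 2); @2: inode [2B, align 2] → 4; @4: signature [2B, align 2] → 6; size 6, align 2
@0: vy [4B, align 4] → 4
@4: team [2B, align 2] → 6
+2 pad (align 4)
@8: x [4B, align 4] → 12
@12: cooldown [1B, align 1] → 13
+1 pad (align 2)
@14: target [6B, align 2] → 20
@20: state [2B, align 2] → 22

20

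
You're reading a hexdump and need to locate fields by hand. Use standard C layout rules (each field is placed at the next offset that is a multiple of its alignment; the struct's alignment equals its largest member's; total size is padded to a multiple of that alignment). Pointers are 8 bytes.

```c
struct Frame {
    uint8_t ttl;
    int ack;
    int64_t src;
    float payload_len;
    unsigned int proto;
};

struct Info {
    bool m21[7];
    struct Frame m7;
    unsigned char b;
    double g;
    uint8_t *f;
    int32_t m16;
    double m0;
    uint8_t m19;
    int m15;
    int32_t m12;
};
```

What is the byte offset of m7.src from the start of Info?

16

Frame: 0..1  ttl  (1B, 1-aligned); 1..4  -- padding (3B); 4..8  ack  (4B, 4-aligned); 8..16  src  (8B, 8-aligned); 16..20  payload_len  (4B, 4-aligned); 20..24  proto  (4B, 4-aligned); sizeof = 24, alignof = 8
0..7  m21  (7B, 1-aligned)
7..8  -- padding (1B)
8..32  m7  (24B, 8-aligned)
within Frame: src at 8
8 + 8 = 16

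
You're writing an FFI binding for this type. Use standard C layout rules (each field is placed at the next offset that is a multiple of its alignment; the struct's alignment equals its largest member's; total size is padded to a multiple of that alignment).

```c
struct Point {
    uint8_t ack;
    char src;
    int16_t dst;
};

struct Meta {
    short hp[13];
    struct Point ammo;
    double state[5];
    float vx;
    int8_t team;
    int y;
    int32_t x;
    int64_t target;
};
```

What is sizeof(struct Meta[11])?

Point: @0: ack [1B, align 1] → 1; @1: src [1B, align 1] → 2; @2: dst [2B, align 2] → 4; size 4, align 2
@0: hp [26B, align 2] → 26
@26: ammo [4B, align 2] → 30
+2 pad (align 8)
@32: state [40B, align 8] → 72
@72: vx [4B, align 4] → 76
@76: team [1B, align 1] → 77
+3 pad (align 4)
@80: y [4B, align 4] → 84
@84: x [4B, align 4] → 88
@88: target [8B, align 8] → 96
size 96, align 8
array of 11: 11 × 96 = 1056

1056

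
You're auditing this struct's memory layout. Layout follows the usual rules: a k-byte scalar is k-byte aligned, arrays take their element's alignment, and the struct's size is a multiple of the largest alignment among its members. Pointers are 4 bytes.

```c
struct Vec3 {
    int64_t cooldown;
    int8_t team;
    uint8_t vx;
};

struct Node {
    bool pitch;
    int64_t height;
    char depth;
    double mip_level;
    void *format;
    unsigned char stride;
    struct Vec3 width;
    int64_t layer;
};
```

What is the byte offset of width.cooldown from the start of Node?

40

Vec3: cooldown at 0 (size 8, align 8) → ends 8; team at 8 (size 1, align 1) → ends 9; vx at 9 (size 1, align 1) → ends 10; tail pad 6 to reach multiple of 8; total 16 bytes, alignment 8
pitch at 0 (size 1, align 1) → ends 1
pad 7 to align 8 for height
height at 8 (size 8, align 8) → ends 16
depth at 16 (size 1, align 1) → ends 17
pad 7 to align 8 for mip_level
mip_level at 24 (size 8, align 8) → ends 32
format at 32 (size 4, align 4) → ends 36
stride at 36 (size 1, align 1) → ends 37
pad 3 to align 8 for width
width at 40 (size 16, align 8) → ends 56
within Vec3: cooldown at 0
40 + 0 = 40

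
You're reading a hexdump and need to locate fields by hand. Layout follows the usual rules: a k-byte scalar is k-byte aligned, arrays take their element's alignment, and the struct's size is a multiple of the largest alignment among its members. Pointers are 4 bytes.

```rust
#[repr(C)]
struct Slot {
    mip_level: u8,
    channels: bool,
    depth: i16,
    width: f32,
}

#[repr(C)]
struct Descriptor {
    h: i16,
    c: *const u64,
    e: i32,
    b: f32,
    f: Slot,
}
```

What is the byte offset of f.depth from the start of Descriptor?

18

Slot: mip_level at 0 (size 1, align 1) → ends 1; channels at 1 (size 1, align 1) → ends 2; depth at 2 (size 2, align 2) → ends 4; width at 4 (size 4, align 4) → ends 8; total 8 bytes, alignment 4
h at 0 (size 2, align 2) → ends 2
pad 2 to align 4 for c
c at 4 (size 4, align 4) → ends 8
e at 8 (size 4, align 4) → ends 12
b at 12 (size 4, align 4) → ends 16
f at 16 (size 8, align 4) → ends 24
within Slot: depth at 2
16 + 2 = 18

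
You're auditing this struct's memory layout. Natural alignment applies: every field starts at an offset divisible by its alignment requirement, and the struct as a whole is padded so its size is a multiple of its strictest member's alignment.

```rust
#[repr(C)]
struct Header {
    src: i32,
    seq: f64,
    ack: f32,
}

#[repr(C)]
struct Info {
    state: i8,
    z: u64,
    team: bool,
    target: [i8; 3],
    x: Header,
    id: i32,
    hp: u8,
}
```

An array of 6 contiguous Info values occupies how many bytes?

Header: @0: src [4B, align 4] → 4; +4 pad (align 8); @8: seq [8B, align 8] → 16; @16: ack [4B, align 4] → 20; +4 tail pad (align 8); size 24, align 8
@0: state [1B, align 1] → 1
+7 pad (align 8)
@8: z [8B, align 8] → 16
@16: team [1B, align 1] → 17
@17: target [3B, align 1] → 20
+4 pad (align 8)
@24: x [24B, align 8] → 48
@48: id [4B, align 4] → 52
@52: hp [1B, align 1] → 53
+3 tail pad (align 8)
size 56, align 8
array of 6: 6 × 56 = 336

336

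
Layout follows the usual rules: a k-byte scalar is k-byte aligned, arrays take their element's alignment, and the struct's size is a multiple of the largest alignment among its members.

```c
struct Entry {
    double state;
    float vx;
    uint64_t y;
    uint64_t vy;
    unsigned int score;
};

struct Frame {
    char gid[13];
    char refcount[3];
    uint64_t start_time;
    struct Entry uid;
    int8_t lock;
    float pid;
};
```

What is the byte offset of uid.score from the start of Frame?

56

Entry: 0..8  state  (8B, 8-aligned); 8..12  vx  (4B, 4-aligned); 12..16  -- padding (4B); 16..24  y  (8B, 8-aligned); 24..32  vy  (8B, 8-aligned); 32..36  score  (4B, 4-aligned); 36..40  -- tail padding (4B); sizeof = 40, alignof = 8
0..13  gid  (13B, 1-aligned)
13..16  refcount  (3B, 1-aligned)
16..24  start_time  (8B, 8-aligned)
24..64  uid  (40B, 8-aligned)
within Entry: score at 32
24 + 32 = 56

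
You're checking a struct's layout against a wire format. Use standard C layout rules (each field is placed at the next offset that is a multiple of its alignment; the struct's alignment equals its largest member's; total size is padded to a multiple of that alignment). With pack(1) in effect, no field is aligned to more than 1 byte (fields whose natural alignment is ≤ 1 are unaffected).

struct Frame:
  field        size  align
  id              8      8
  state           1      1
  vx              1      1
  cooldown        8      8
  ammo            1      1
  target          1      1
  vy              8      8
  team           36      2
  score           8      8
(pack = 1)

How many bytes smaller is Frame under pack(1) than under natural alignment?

natural layout:
  id at 0 (size 8, align 8) → ends 8
  state at 8 (size 1, align 1) → ends 9
  vx at 9 (size 1, align 1) → ends 10
  pad 6 to align 8 for cooldown
  cooldown at 16 (size 8, align 8) → ends 24
  ammo at 24 (size 1, align 1) → ends 25
  target at 25 (size 1, align 1) → ends 26
  pad 6 to align 8 for vy
  vy at 32 (size 8, align 8) → ends 40
  team at 40 (size 36, align 2) → ends 76
  pad 4 to align 8 for score
  score at 80 (size 8, align 8) → ends 88
  total 88 bytes, alignment 8
packed(1) layout:
  id at 0 (size 8, align 1) → ends 8
  state at 8 (size 1, align 1) → ends 9
  vx at 9 (size 1, align 1) → ends 10
  cooldown at 10 (size 8, align 1) → ends 18
  ammo at 18 (size 1, align 1) → ends 19
  target at 19 (size 1, align 1) → ends 20
  vy at 20 (size 8, align 1) → ends 28
  team at 28 (size 36, align 1) → ends 64
  score at 64 (size 8, align 1) → ends 72
  total 72 bytes, alignment 1
88 − 72 = 16

16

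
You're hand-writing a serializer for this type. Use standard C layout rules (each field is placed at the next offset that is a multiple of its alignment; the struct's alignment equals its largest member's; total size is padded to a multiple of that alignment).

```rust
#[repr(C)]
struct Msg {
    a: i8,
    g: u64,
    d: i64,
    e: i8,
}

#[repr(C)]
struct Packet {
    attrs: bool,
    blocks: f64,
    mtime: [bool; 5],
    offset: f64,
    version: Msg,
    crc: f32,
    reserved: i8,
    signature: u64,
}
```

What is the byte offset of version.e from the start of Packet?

Msg: @0: a [1B, align 1] → 1; +7 pad (align 8); @8: g [8B, align 8] → 16; @16: d [8B, align 8] → 24; @24: e [1B, align 1] → 25; +7 tail pad (align 8); size 32, align 8
@0: attrs [1B, align 1] → 1
+7 pad (align 8)
@8: blocks [8B, align 8] → 16
@16: mtime [5B, align 1] → 21
+3 pad (align 8)
@24: offset [8B, align 8] → 32
@32: version [32B, align 8] → 64
within Msg: e at 24
32 + 24 = 56

56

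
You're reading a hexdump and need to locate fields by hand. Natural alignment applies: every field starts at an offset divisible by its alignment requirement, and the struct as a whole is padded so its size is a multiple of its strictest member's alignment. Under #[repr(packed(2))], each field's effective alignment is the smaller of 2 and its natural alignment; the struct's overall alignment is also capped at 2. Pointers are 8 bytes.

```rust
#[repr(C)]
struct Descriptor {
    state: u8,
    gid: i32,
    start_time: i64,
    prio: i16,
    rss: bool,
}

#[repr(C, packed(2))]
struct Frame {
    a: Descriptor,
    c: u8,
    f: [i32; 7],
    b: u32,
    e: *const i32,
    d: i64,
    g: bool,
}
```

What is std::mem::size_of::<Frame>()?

Descriptor: 0..1  state  (1B, 1-aligned); 1..4  -- padding (3B); 4..8  gid  (4B, 4-aligned); 8..16  start_time  (8B, 8-aligned); 16..18  prio  (2B, 2-aligned); 18..19  rss  (1B, 1-aligned); 19..24  -- tail padding (5B); sizeof = 24, alignof = 8
0..24  a  (24B, 2-aligned)
24..25  c  (1B, 1-aligned)
25..26  -- padding (1B)
26..54  f  (28B, 2-aligned)
54..58  b  (4B, 2-aligned)
58..66  e  (8B, 2-aligned)
66..74  d  (8B, 2-aligned)
74..75  g  (1B, 1-aligned)
75..76  -- tail padding (1B)
sizeof = 76, alignof = 2

76 bytes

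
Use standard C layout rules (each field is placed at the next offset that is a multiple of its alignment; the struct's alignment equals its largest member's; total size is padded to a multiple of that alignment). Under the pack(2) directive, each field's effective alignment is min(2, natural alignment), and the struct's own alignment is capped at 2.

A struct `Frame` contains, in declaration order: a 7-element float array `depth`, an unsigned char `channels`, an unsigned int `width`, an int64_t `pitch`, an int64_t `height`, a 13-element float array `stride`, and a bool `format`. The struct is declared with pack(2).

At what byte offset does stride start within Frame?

0..28  depth  (28B, 2-aligned)
28..29  channels  (1B, 1-aligned)
29..30  -- padding (1B)
30..34  width  (4B, 2-aligned)
34..42  pitch  (8B, 2-aligned)
42..50  height  (8B, 2-aligned)
50..102  stride  (52B, 2-aligned)

50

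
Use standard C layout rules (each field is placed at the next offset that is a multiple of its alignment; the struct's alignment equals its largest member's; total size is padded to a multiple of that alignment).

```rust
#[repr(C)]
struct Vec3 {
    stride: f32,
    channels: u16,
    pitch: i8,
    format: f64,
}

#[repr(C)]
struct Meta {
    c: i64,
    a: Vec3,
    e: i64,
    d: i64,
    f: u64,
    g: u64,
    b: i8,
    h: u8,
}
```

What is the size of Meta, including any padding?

Vec3: @0: stride [4B, align 4] → 4; @4: channels [2B, align 2] → 6; @6: pitch [1B, align 1] → 7; +1 pad (align 8); @8: format [8B, align 8] → 16; size 16, align 8
@0: c [8B, align 8] → 8
@8: a [16B, align 8] → 24
@24: e [8B, align 8] → 32
@32: d [8B, align 8] → 40
@40: f [8B, align 8] → 48
@48: g [8B, align 8] → 56
@56: b [1B, align 1] → 57
@57: h [1B, align 1] → 58
+6 tail pad (align 8)
size 64, align 8

64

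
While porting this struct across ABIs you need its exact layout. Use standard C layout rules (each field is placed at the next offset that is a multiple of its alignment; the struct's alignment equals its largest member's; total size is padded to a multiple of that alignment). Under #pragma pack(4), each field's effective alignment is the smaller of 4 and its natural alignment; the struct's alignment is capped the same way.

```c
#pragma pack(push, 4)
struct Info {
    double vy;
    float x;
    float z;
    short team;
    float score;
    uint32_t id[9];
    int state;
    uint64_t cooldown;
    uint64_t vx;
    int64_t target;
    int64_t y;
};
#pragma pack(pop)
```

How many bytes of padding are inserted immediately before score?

0..8  vy  (8B, 4-aligned)
8..12  x  (4B, 4-aligned)
12..16  z  (4B, 4-aligned)
16..18  team  (2B, 2-aligned)
18..20  -- padding (2B)
20..24  score  (4B, 4-aligned)

2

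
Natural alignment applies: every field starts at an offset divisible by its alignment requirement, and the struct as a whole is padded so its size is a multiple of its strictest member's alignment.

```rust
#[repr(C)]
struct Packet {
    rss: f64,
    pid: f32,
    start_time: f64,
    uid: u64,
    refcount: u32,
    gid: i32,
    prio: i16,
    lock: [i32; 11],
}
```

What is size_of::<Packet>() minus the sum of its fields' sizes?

6

@0: rss [8B, align 8] → 8
@8: pid [4B, align 4] → 12
+4 pad (align 8)
@16: start_time [8B, align 8] → 24
@24: uid [8B, align 8] → 32
@32: refcount [4B, align 4] → 36
@36: gid [4B, align 4] → 40
@40: prio [2B, align 2] → 42
+2 pad (align 4)
@44: lock [44B, align 4] → 88
size 88, align 8
data bytes 82, size 88 → padding 6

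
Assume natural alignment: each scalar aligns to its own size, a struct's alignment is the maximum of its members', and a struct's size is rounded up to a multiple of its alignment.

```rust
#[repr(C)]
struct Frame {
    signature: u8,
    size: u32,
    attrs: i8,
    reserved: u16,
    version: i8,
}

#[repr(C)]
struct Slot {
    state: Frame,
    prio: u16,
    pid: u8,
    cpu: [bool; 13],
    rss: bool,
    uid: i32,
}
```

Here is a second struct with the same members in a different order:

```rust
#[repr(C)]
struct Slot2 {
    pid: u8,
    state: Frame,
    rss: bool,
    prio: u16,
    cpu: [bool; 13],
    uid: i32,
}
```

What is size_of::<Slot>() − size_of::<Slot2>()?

Frame: 0..1  signature  (1B, 1-aligned); 1..4  -- padding (3B); 4..8  size  (4B, 4-aligned); 8..9  attrs  (1B, 1-aligned); 9..10  -- padding (1B); 10..12  reserved  (2B, 2-aligned); 12..13  version  (1B, 1-aligned); 13..16  -- tail padding (3B); sizeof = 16, alignof = 4
0..16  state  (16B, 4-aligned)
16..18  prio  (2B, 2-aligned)
18..19  pid  (1B, 1-aligned)
19..32  cpu  (13B, 1-aligned)
32..33  rss  (1B, 1-aligned)
33..36  -- padding (3B)
36..40  uid  (4B, 4-aligned)
sizeof = 40, alignof = 4
— Slot2 —
0..1  pid  (1B, 1-aligned)
1..4  -- padding (3B)
4..20  state  (16B, 4-aligned)
20..21  rss  (1B, 1-aligned)
21..22  -- padding (1B)
22..24  prio  (2B, 2-aligned)
24..37  cpu  (13B, 1-aligned)
37..40  -- padding (3B)
40..44  uid  (4B, 4-aligned)
sizeof = 44, alignof = 4
40 − 44 = -4

-4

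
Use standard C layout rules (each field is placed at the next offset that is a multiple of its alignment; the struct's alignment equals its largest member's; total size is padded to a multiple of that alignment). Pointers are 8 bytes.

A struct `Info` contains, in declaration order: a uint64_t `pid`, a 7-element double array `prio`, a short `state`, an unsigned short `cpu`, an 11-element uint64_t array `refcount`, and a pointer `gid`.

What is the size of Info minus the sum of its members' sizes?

4

pid at 0 (size 8, align 8) → ends 8
prio at 8 (size 56, align 8) → ends 64
state at 64 (size 2, align 2) → ends 66
cpu at 66 (size 2, align 2) → ends 68
pad 4 to align 8 for refcount
refcount at 72 (size 88, align 8) → ends 160
gid at 160 (size 8, align 8) → ends 168
total 168 bytes, alignment 8
data bytes 164, size 168 → padding 4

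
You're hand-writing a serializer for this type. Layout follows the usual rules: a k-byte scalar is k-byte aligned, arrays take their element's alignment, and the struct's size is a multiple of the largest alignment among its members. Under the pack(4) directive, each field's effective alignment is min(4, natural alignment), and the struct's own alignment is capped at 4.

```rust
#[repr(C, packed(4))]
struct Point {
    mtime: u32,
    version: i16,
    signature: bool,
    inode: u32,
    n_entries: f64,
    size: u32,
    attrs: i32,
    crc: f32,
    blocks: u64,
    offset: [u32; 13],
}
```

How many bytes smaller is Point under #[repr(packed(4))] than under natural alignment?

12

natural layout:
  0..4  mtime  (4B, 4-aligned)
  4..6  version  (2B, 2-aligned)
  6..7  signature  (1B, 1-aligned)
  7..8  -- padding (1B)
  8..12  inode  (4B, 4-aligned)
  12..16  -- padding (4B)
  16..24  n_entries  (8B, 8-aligned)
  24..28  size  (4B, 4-aligned)
  28..32  attrs  (4B, 4-aligned)
  32..36  crc  (4B, 4-aligned)
  36..40  -- padding (4B)
  40..48  blocks  (8B, 8-aligned)
  48..100  offset  (52B, 4-aligned)
  100..104  -- tail padding (4B)
  sizeof = 104, alignof = 8
packed(4) layout:
  0..4  mtime  (4B, 4-aligned)
  4..6  version  (2B, 2-aligned)
  6..7  signature  (1B, 1-aligned)
  7..8  -- padding (1B)
  8..12  inode  (4B, 4-aligned)
  12..20  n_entries  (8B, 4-aligned)
  20..24  size  (4B, 4-aligned)
  24..28  attrs  (4B, 4-aligned)
  28..32  crc  (4B, 4-aligned)
  32..40  blocks  (8B, 4-aligned)
  40..92  offset  (52B, 4-aligned)
  sizeof = 92, alignof = 4
104 − 92 = 12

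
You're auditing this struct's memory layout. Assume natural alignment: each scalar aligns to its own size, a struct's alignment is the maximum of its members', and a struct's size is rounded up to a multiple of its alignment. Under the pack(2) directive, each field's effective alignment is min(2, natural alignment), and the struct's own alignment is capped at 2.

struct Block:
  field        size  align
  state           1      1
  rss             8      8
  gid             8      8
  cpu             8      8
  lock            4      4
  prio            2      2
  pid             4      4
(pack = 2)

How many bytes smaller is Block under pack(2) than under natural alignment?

12

natural layout:
  @0: state [1B, align 1] → 1
  +7 pad (align 8)
  @8: rss [8B, align 8] → 16
  @16: gid [8B, align 8] → 24
  @24: cpu [8B, align 8] → 32
  @32: lock [4B, align 4] → 36
  @36: prio [2B, align 2] → 38
  +2 pad (align 4)
  @40: pid [4B, align 4] → 44
  +4 tail pad (align 8)
  size 48, align 8
packed(2) layout:
  @0: state [1B, align 1] → 1
  +1 pad (align 2)
  @2: rss [8B, align 2] → 10
  @10: gid [8B, align 2] → 18
  @18: cpu [8B, align 2] → 26
  @26: lock [4B, align 2] → 30
  @30: prio [2B, align 2] → 32
  @32: pid [4B, align 2] → 36
  size 36, align 2
48 − 36 = 12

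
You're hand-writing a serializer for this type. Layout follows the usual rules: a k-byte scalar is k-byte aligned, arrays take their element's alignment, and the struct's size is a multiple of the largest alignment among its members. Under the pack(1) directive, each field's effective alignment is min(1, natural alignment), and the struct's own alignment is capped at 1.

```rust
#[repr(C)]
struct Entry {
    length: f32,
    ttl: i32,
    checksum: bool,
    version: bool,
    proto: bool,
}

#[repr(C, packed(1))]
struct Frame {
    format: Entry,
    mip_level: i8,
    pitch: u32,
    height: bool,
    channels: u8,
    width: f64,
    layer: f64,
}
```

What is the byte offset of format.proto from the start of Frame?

10

Entry: length at 0 (size 4, align 4) → ends 4; ttl at 4 (size 4, align 4) → ends 8; checksum at 8 (size 1, align 1) → ends 9; version at 9 (size 1, align 1) → ends 10; proto at 10 (size 1, align 1) → ends 11; tail pad 1 to reach multiple of 4; total 12 bytes, alignment 4
format at 0 (size 12, align 1) → ends 12
within Entry: proto at 10
0 + 10 = 10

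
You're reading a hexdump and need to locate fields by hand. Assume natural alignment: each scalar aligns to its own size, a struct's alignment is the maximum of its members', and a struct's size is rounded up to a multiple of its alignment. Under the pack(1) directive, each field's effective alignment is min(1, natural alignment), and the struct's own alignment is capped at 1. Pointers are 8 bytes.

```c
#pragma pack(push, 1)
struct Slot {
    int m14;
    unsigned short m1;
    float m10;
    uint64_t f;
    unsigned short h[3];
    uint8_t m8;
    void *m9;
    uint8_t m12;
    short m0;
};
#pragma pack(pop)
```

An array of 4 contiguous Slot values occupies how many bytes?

144

0..4  m14  (4B, 1-aligned)
4..6  m1  (2B, 1-aligned)
6..10  m10  (4B, 1-aligned)
10..18  f  (8B, 1-aligned)
18..24  h  (6B, 1-aligned)
24..25  m8  (1B, 1-aligned)
25..33  m9  (8B, 1-aligned)
33..34  m12  (1B, 1-aligned)
34..36  m0  (2B, 1-aligned)
sizeof = 36, alignof = 1
array of 4: 4 × 36 = 144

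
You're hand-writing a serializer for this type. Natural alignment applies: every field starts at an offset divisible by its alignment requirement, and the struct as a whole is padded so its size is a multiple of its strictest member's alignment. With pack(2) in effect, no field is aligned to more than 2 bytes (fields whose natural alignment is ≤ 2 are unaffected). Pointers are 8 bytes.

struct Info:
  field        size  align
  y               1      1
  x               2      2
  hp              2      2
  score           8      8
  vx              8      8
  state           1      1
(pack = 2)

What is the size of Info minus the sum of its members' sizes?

2

@0: y [1B, align 1] → 1
+1 pad (align 2)
@2: x [2B, align 2] → 4
@4: hp [2B, align 2] → 6
@6: score [8B, align 2] → 14
@14: vx [8B, align 2] → 22
@22: state [1B, align 1] → 23
+1 tail pad (align 2)
size 24, align 2
data bytes 22, size 24 → padding 2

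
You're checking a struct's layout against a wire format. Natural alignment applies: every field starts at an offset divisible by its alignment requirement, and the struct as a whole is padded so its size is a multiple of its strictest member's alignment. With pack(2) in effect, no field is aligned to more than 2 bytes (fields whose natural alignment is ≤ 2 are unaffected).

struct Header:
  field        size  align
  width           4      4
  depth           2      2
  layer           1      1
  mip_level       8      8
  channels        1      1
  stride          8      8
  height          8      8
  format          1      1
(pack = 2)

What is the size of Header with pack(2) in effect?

36

@0: width [4B, align 2] → 4
@4: depth [2B, align 2] → 6
@6: layer [1B, align 1] → 7
+1 pad (align 2)
@8: mip_level [8B, align 2] → 16
@16: channels [1B, align 1] → 17
+1 pad (align 2)
@18: stride [8B, align 2] → 26
@26: height [8B, align 2] → 34
@34: format [1B, align 1] → 35
+1 tail pad (align 2)
size 36, align 2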